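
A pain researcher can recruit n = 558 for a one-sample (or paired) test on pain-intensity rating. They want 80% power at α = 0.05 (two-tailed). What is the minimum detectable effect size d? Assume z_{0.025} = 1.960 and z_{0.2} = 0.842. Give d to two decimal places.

d_min ≈ 0.12

For a single sample (or paired design) of n = 558: d_min = (z_{α/2} + z_β)/√n.
z-sum = 1.960 + 0.842 = 2.802.
d_min = 2.802 / √558 = 2.802 / 23.622 = 0.119.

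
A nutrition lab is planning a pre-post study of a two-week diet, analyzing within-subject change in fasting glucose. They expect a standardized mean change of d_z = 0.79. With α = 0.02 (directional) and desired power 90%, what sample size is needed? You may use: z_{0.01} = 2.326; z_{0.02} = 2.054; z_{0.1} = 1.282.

For a paired (one-sample on differences) test: n = ((z_{α} + z_β) / d)².
z_{α} + z_β = 2.054 + 1.282 = 3.336.
n = (3.336 / 0.79)² = 4.223² = 17.83.
Round up.

n = 18 pairs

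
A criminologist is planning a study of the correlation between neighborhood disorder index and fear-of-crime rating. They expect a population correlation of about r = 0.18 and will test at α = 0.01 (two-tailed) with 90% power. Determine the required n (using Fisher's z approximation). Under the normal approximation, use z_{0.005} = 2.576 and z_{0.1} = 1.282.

n = 453

Fisher's z: C = ½·ln((1+r)/(1−r)) = ½·ln(1.4390) = 0.1820.
n = ((z_{α/2} + z_β)/C)² + 3.
(2.576 + 1.282) / 0.1820 = 3.858 / 0.1820 = 21.198.
n = 21.198² + 3 = 449.35 + 3 = 452.3.
Round up.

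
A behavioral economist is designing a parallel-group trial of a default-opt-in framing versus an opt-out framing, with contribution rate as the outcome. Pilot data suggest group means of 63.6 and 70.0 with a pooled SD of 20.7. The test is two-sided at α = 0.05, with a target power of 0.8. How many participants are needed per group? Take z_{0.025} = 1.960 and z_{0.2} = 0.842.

n = 165 per group

Cohen's d = |M₁ − M₂| / SD_pooled = |63.6 − 70.0| / 20.7 = 6.4 / 20.7 = 0.309.
For two independent groups with equal n: n = 2·((z_{α/2} + z_β) / d)².
z_{α/2} + z_β = 1.960 + 0.842 = 2.802.
n = 2 × (2.802 / 0.309)² = 2 × 9.068² = 2 × 82.23 = 164.5.
Round up to the next whole participant.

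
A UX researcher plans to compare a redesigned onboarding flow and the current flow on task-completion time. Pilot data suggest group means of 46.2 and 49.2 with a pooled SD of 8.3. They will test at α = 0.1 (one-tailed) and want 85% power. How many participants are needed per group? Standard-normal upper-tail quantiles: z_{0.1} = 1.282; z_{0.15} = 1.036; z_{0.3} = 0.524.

n = 83 per group

Cohen's d = |M₁ − M₂| / SD_pooled = |46.2 − 49.2| / 8.3 = 3.0 / 8.3 = 0.361.
For two independent groups with equal n: n = 2·((z_{α} + z_β) / d)².
z_{α} + z_β = 1.282 + 1.036 = 2.318.
n = 2 × (2.318 / 0.361)² = 2 × 6.421² = 2 × 41.23 = 82.5.
Round up to the next whole participant.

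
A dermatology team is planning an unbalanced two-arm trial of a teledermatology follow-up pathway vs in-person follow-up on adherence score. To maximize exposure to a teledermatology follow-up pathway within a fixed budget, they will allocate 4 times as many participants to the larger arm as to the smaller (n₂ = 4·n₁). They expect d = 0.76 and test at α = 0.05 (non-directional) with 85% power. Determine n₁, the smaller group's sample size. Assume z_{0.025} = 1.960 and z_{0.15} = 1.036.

n₁ = 20

With allocation ratio k = n₂/n₁ = 4, Var(x̄₁−x̄₂) = σ²(1/n₁ + 1/(k·n₁)) = σ²·(k+1)/(k·n₁).
So n₁ = (1 + 1/k)·((z_{α/2} + z_β)/d)² = 1.250 × (2.996/0.76)².
n₁ = 1.250 × 15.54 = 19.4.
Round up: n₁ = 20, giving n₂ = 4 × 20 = 80.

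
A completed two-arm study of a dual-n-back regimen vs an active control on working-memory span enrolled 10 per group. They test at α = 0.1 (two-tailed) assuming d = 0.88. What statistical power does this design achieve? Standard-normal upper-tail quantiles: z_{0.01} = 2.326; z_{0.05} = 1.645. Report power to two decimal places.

For two equal groups, power = Φ(d·√(n/2) − z_{α/2}).
d·√(n/2) = 0.88 × √(10/2) = 0.88 × 2.236 = 1.968.
z_β = 1.968 − 1.645 = 0.323.
Power = Φ(0.323) = 0.627.

power ≈ 0.63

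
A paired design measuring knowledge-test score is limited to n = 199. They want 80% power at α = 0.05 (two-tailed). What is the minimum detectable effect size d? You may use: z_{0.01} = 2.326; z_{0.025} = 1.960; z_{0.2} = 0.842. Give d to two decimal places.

d_min ≈ 0.20

For a single sample (or paired design) of n = 199: d_min = (z_{α/2} + z_β)/√n.
z-sum = 1.960 + 0.842 = 2.802.
d_min = 2.802 / √199 = 2.802 / 14.107 = 0.199.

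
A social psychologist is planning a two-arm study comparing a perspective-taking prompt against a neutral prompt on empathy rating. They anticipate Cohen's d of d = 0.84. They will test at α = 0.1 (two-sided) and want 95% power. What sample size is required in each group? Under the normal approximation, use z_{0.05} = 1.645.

n = 31 per group

For two independent groups with equal n: n = 2·((z_{α/2} + z_β) / d)².
z_{α/2} + z_β = 1.645 + 1.645 = 3.290.
n = 2 × (3.290 / 0.84)² = 2 × 3.917² = 2 × 15.34 = 30.7.
Round up to the next whole participant.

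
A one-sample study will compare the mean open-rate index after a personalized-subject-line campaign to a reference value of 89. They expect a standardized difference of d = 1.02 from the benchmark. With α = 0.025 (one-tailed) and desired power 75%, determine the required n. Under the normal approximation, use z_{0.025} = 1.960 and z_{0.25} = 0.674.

n = 7

For a one-sample test: n = ((z_{α} + z_β) / d)².
z_{α} + z_β = 1.960 + 0.674 = 2.634.
n = (2.634 / 1.02)² = 2.582² = 6.67.
Round up.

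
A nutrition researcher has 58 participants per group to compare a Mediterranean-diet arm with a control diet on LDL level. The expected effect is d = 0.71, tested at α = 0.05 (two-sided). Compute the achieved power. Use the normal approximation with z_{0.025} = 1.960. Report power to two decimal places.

For two equal groups, power = Φ(d·√(n/2) − z_{α/2}).
d·√(n/2) = 0.71 × √(58/2) = 0.71 × 5.385 = 3.823.
z_β = 3.823 − 1.960 = 1.863.
Power = Φ(1.863) = 0.969.

power ≈ 0.97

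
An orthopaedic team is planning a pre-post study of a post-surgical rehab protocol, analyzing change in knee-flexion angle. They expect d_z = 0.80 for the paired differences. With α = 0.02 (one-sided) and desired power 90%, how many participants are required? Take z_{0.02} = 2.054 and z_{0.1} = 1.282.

For a paired (one-sample on differences) test: n = ((z_{α} + z_β) / d)².
z_{α} + z_β = 2.054 + 1.282 = 3.336.
n = (3.336 / 0.80)² = 4.170² = 17.39.
Round up.

n = 18 pairs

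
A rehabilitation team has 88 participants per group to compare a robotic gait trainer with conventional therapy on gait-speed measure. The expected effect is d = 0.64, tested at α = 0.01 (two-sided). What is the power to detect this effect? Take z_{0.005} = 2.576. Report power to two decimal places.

For two equal groups, power = Φ(d·√(n/2) − z_{α/2}).
d·√(n/2) = 0.64 × √(88/2) = 0.64 × 6.633 = 4.245.
z_β = 4.245 − 2.576 = 1.669.
Power = Φ(1.669) = 0.952.

power ≈ 0.95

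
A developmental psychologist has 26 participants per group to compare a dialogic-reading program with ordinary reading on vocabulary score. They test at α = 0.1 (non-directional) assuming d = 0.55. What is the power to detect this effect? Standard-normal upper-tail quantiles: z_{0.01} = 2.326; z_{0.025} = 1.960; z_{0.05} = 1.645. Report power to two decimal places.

power ≈ 0.63

For two equal groups, power = Φ(d·√(n/2) − z_{α/2}).
d·√(n/2) = 0.55 × √(26/2) = 0.55 × 3.606 = 1.983.
z_β = 1.983 − 1.645 = 0.338.
Power = Φ(0.338) = 0.632.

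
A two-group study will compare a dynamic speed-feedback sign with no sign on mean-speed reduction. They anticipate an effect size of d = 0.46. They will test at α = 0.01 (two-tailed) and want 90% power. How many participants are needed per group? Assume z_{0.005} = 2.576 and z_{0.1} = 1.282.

n = 141 per group

For two independent groups with equal n: n = 2·((z_{α/2} + z_β) / d)².
z_{α/2} + z_β = 2.576 + 1.282 = 3.858.
n = 2 × (3.858 / 0.46)² = 2 × 8.387² = 2 × 70.34 = 140.7.
Round up to the next whole participant.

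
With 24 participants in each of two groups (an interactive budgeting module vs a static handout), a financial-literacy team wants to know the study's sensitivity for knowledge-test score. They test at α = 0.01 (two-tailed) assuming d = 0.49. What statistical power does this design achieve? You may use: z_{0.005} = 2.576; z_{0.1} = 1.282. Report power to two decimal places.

For two equal groups, power = Φ(d·√(n/2) − z_{α/2}).
d·√(n/2) = 0.49 × √(24/2) = 0.49 × 3.464 = 1.697.
z_β = 1.697 − 2.576 = -0.879.
Power = Φ(-0.879) = 0.190.

power ≈ 0.19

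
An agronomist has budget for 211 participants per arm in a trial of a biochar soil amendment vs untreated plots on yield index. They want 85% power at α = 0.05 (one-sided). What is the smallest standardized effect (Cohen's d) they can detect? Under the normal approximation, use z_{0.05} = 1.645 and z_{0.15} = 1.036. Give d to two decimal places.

For two independent groups of n = 211 each: d_min = (z_{α} + z_β)·√(2/n).
z-sum = 1.645 + 1.036 = 2.681.
d_min = 2.681 × √(2/211) = 2.681 × 0.0974 = 0.261.

d_min ≈ 0.26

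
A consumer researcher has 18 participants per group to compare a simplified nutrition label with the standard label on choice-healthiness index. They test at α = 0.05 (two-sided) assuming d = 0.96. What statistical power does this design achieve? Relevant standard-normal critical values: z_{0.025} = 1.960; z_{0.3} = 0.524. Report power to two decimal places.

For two equal groups, power = Φ(d·√(n/2) − z_{α/2}).
d·√(n/2) = 0.96 × √(18/2) = 0.96 × 3.000 = 2.880.
z_β = 2.880 − 1.960 = 0.920.
Power = Φ(0.920) = 0.821.

power ≈ 0.82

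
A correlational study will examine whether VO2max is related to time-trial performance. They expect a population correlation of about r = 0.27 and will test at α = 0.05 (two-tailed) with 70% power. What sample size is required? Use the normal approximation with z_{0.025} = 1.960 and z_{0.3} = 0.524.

n = 84

Fisher's z: C = ½·ln((1+r)/(1−r)) = ½·ln(1.7397) = 0.2769.
n = ((z_{α/2} + z_β)/C)² + 3.
(1.960 + 0.524) / 0.2769 = 2.484 / 0.2769 = 8.971.
n = 8.971² + 3 = 80.47 + 3 = 83.5.
Round up.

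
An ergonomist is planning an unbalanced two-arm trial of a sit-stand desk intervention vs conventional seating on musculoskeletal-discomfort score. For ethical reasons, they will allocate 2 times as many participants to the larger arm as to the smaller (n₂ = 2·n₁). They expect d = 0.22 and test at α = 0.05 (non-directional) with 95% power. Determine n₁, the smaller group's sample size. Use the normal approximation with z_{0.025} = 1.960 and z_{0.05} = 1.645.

With allocation ratio k = n₂/n₁ = 2, Var(x̄₁−x̄₂) = σ²(1/n₁ + 1/(k·n₁)) = σ²·(k+1)/(k·n₁).
So n₁ = (1 + 1/k)·((z_{α/2} + z_β)/d)² = 1.500 × (3.605/0.22)².
n₁ = 1.500 × 268.51 = 402.8.
Round up: n₁ = 403, giving n₂ = 2 × 403 = 806.

n₁ = 403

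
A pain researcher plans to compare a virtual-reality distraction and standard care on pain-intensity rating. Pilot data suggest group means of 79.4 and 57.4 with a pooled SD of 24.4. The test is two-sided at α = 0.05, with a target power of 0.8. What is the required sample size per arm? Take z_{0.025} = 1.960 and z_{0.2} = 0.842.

n = 20 per group

Cohen's d = |M₁ − M₂| / SD_pooled = |79.4 − 57.4| / 24.4 = 22.0 / 24.4 = 0.902.
For two independent groups with equal n: n = 2·((z_{α/2} + z_β) / d)².
z_{α/2} + z_β = 1.960 + 0.842 = 2.802.
n = 2 × (2.802 / 0.902)² = 2 × 3.106² = 2 × 9.65 = 19.3.
Round up to the next whole participant.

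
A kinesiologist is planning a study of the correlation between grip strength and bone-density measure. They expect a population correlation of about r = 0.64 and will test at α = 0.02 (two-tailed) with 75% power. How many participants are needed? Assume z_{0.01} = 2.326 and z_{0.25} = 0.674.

Fisher's z: C = ½·ln((1+r)/(1−r)) = ½·ln(4.5556) = 0.7582.
n = ((z_{α/2} + z_β)/C)² + 3.
(2.326 + 0.674) / 0.7582 = 3.000 / 0.7582 = 3.957.
n = 3.957² + 3 = 15.66 + 3 = 18.7.
Round up.

n = 19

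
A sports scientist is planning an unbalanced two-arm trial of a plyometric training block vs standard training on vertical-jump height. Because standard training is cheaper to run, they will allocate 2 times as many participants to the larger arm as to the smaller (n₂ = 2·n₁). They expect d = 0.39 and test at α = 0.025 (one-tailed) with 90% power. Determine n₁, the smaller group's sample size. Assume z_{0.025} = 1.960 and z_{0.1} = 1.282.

n₁ = 104

With allocation ratio k = n₂/n₁ = 2, Var(x̄₁−x̄₂) = σ²(1/n₁ + 1/(k·n₁)) = σ²·(k+1)/(k·n₁).
So n₁ = (1 + 1/k)·((z_{α} + z_β)/d)² = 1.500 × (3.242/0.39)².
n₁ = 1.500 × 69.10 = 103.7.
Round up: n₁ = 104, giving n₂ = 2 × 104 = 208.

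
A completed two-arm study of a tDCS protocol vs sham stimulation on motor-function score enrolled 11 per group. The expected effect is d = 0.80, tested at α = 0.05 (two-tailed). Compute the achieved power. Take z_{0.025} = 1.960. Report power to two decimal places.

power ≈ 0.47

For two equal groups, power = Φ(d·√(n/2) − z_{α/2}).
d·√(n/2) = 0.80 × √(11/2) = 0.80 × 2.345 = 1.876.
z_β = 1.876 − 1.960 = -0.084.
Power = Φ(-0.084) = 0.467.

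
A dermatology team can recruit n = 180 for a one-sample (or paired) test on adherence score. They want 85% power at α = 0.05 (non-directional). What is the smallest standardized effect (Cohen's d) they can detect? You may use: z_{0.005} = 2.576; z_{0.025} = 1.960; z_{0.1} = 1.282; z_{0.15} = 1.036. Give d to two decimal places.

d_min ≈ 0.22

For a single sample (or paired design) of n = 180: d_min = (z_{α/2} + z_β)/√n.
z-sum = 1.960 + 1.036 = 2.996.
d_min = 2.996 / √180 = 2.996 / 13.416 = 0.223.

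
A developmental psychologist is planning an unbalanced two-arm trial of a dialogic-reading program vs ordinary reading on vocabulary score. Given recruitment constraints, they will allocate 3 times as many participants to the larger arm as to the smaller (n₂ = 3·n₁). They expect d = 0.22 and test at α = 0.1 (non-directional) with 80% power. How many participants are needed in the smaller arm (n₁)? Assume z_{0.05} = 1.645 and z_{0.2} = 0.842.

n₁ = 171

With allocation ratio k = n₂/n₁ = 3, Var(x̄₁−x̄₂) = σ²(1/n₁ + 1/(k·n₁)) = σ²·(k+1)/(k·n₁).
So n₁ = (1 + 1/k)·((z_{α/2} + z_β)/d)² = 1.333 × (2.487/0.22)².
n₁ = 1.333 × 127.79 = 170.4.
Round up: n₁ = 171, giving n₂ = 3 × 171 = 513.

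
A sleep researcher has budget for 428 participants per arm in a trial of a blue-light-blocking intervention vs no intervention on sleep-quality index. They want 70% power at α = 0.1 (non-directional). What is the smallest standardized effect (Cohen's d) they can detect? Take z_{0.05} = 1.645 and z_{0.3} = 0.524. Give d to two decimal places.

d_min ≈ 0.15

For two independent groups of n = 428 each: d_min = (z_{α/2} + z_β)·√(2/n).
z-sum = 1.645 + 0.524 = 2.169.
d_min = 2.169 × √(2/428) = 2.169 × 0.0684 = 0.148.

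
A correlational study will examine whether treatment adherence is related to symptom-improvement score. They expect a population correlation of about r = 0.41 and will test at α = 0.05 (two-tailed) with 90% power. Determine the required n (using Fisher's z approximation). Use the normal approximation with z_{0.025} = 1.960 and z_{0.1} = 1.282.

n = 59

Fisher's z: C = ½·ln((1+r)/(1−r)) = ½·ln(2.3898) = 0.4356.
n = ((z_{α/2} + z_β)/C)² + 3.
(1.960 + 1.282) / 0.4356 = 3.242 / 0.4356 = 7.443.
n = 7.443² + 3 = 55.39 + 3 = 58.4.
Round up.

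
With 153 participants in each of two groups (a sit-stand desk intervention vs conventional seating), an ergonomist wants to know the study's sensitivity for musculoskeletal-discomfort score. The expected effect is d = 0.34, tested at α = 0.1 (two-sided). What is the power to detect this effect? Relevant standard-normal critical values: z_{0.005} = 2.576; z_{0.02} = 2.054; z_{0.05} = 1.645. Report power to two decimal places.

For two equal groups, power = Φ(d·√(n/2) − z_{α/2}).
d·√(n/2) = 0.34 × √(153/2) = 0.34 × 8.746 = 2.974.
z_β = 2.974 − 1.645 = 1.329.
Power = Φ(1.329) = 0.908.

power ≈ 0.91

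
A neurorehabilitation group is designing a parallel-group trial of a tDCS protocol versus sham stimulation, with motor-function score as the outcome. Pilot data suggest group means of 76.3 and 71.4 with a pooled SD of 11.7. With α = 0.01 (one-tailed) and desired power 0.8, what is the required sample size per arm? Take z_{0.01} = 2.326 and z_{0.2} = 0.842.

n = 115 per group

Cohen's d = |M₁ − M₂| / SD_pooled = |76.3 − 71.4| / 11.7 = 4.9 / 11.7 = 0.419.
For two independent groups with equal n: n = 2·((z_{α} + z_β) / d)².
z_{α} + z_β = 2.326 + 0.842 = 3.168.
n = 2 × (3.168 / 0.419)² = 2 × 7.561² = 2 × 57.17 = 114.3.
Round up to the next whole participant.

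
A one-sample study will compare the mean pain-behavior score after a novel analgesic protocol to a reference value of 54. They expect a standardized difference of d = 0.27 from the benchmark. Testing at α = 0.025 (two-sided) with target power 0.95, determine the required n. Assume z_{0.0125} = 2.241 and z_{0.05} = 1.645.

For a one-sample test: n = ((z_{α/2} + z_β) / d)².
z_{α/2} + z_β = 2.241 + 1.645 = 3.886.
n = (3.886 / 0.27)² = 14.393² = 207.15.
Round up.

n = 208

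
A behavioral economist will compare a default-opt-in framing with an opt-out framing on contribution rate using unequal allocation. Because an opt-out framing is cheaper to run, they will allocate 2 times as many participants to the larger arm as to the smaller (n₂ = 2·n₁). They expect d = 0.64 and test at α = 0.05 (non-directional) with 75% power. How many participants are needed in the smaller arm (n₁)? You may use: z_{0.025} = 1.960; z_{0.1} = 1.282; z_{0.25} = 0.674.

With allocation ratio k = n₂/n₁ = 2, Var(x̄₁−x̄₂) = σ²(1/n₁ + 1/(k·n₁)) = σ²·(k+1)/(k·n₁).
So n₁ = (1 + 1/k)·((z_{α/2} + z_β)/d)² = 1.500 × (2.634/0.64)².
n₁ = 1.500 × 16.94 = 25.4.
Round up: n₁ = 26, giving n₂ = 2 × 26 = 52.

n₁ = 26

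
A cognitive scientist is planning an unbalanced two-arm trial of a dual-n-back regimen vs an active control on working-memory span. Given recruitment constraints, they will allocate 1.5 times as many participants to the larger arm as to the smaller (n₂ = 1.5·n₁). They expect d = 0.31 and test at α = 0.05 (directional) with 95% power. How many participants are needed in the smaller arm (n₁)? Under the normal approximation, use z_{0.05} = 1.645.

With allocation ratio k = n₂/n₁ = 1.5, Var(x̄₁−x̄₂) = σ²(1/n₁ + 1/(k·n₁)) = σ²·(k+1)/(k·n₁).
So n₁ = (1 + 1/k)·((z_{α} + z_β)/d)² = 1.667 × (3.290/0.31)².
n₁ = 1.667 × 112.63 = 187.7.
Round up: n₁ = 188, giving n₂ = 1.5 × 188 = 282.

n₁ = 188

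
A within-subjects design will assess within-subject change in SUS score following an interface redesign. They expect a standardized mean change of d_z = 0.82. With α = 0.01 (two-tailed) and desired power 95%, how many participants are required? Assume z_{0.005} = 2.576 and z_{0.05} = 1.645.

n = 27 pairs

For a paired (one-sample on differences) test: n = ((z_{α/2} + z_β) / d)².
z_{α/2} + z_β = 2.576 + 1.645 = 4.221.
n = (4.221 / 0.82)² = 5.148² = 26.50.
Round up.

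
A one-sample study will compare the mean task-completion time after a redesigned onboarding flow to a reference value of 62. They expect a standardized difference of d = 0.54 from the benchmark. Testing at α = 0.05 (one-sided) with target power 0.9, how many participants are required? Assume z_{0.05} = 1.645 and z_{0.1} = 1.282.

For a one-sample test: n = ((z_{α} + z_β) / d)².
z_{α} + z_β = 1.645 + 1.282 = 2.927.
n = (2.927 / 0.54)² = 5.420² = 29.38.
Round up.

n = 30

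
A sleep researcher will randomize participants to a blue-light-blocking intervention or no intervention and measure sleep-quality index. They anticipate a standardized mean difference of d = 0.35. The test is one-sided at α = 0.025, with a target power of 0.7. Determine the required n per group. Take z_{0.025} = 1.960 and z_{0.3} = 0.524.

For two independent groups with equal n: n = 2·((z_{α} + z_β) / d)².
z_{α} + z_β = 1.960 + 0.524 = 2.484.
n = 2 × (2.484 / 0.35)² = 2 × 7.097² = 2 × 50.37 = 100.7.
Round up to the next whole participant.

n = 101 per group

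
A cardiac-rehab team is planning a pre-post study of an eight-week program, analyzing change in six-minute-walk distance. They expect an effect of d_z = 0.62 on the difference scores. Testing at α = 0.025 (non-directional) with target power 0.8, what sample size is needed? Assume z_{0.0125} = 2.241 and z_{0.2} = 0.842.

For a paired (one-sample on differences) test: n = ((z_{α/2} + z_β) / d)².
z_{α/2} + z_β = 2.241 + 0.842 = 3.083.
n = (3.083 / 0.62)² = 4.973² = 24.73.
Round up.

n = 25 pairs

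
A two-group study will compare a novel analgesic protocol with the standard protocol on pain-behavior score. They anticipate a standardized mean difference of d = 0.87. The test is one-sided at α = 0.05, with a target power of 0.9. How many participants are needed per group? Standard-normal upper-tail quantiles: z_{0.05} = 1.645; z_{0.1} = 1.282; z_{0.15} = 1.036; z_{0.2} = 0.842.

n = 23 per group

For two independent groups with equal n: n = 2·((z_{α} + z_β) / d)².
z_{α} + z_β = 1.645 + 1.282 = 2.927.
n = 2 × (2.927 / 0.87)² = 2 × 3.364² = 2 × 11.32 = 22.6.
Round up to the next whole participant.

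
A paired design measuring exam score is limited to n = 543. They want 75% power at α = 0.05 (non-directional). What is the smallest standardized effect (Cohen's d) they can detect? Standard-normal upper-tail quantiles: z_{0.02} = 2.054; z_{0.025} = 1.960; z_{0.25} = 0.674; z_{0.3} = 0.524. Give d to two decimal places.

For a single sample (or paired design) of n = 543: d_min = (z_{α/2} + z_β)/√n.
z-sum = 1.960 + 0.674 = 2.634.
d_min = 2.634 / √543 = 2.634 / 23.302 = 0.113.

d_min ≈ 0.11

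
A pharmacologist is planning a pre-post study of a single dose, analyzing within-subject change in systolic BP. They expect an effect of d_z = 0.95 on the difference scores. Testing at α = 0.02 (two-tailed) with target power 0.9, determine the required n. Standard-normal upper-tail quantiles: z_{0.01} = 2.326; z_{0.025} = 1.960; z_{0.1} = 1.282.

For a paired (one-sample on differences) test: n = ((z_{α/2} + z_β) / d)².
z_{α/2} + z_β = 2.326 + 1.282 = 3.608.
n = (3.608 / 0.95)² = 3.798² = 14.42.
Round up.

n = 15 pairs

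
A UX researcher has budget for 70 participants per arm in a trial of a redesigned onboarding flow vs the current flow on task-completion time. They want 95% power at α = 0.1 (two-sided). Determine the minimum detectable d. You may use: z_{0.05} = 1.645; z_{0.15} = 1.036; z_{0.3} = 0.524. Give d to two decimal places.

d_min ≈ 0.56

For two independent groups of n = 70 each: d_min = (z_{α/2} + z_β)·√(2/n).
z-sum = 1.645 + 1.645 = 3.290.
d_min = 3.290 × √(2/70) = 3.290 × 0.1690 = 0.556.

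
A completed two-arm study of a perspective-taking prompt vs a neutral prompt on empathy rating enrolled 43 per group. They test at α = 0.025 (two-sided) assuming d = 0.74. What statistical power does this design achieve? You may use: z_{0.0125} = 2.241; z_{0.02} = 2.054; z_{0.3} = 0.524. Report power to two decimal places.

power ≈ 0.88

For two equal groups, power = Φ(d·√(n/2) − z_{α/2}).
d·√(n/2) = 0.74 × √(43/2) = 0.74 × 4.637 = 3.431.
z_β = 3.431 − 2.241 = 1.190.
Power = Φ(1.190) = 0.883.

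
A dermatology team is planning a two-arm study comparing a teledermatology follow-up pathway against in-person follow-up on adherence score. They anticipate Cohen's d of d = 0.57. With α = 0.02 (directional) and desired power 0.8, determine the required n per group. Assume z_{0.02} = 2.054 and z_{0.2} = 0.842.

For two independent groups with equal n: n = 2·((z_{α} + z_β) / d)².
z_{α} + z_β = 2.054 + 0.842 = 2.896.
n = 2 × (2.896 / 0.57)² = 2 × 5.081² = 2 × 25.81 = 51.6.
Round up to the next whole participant.

n = 52 per group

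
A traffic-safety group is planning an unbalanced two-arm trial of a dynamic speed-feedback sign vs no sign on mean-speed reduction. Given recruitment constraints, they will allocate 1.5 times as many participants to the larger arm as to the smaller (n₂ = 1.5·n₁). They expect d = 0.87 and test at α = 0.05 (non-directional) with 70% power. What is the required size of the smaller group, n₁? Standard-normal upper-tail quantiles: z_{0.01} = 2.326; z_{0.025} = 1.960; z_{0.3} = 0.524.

With allocation ratio k = n₂/n₁ = 1.5, Var(x̄₁−x̄₂) = σ²(1/n₁ + 1/(k·n₁)) = σ²·(k+1)/(k·n₁).
So n₁ = (1 + 1/k)·((z_{α/2} + z_β)/d)² = 1.667 × (2.484/0.87)².
n₁ = 1.667 × 8.15 = 13.6.
Round up: n₁ = 14, giving n₂ = 1.5 × 14 = 21.

n₁ = 14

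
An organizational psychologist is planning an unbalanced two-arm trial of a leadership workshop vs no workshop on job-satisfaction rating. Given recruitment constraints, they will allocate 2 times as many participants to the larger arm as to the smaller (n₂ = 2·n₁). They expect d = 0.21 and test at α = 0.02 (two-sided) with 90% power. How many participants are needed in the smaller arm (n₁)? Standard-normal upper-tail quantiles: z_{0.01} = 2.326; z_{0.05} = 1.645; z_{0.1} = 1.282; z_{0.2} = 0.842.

With allocation ratio k = n₂/n₁ = 2, Var(x̄₁−x̄₂) = σ²(1/n₁ + 1/(k·n₁)) = σ²·(k+1)/(k·n₁).
So n₁ = (1 + 1/k)·((z_{α/2} + z_β)/d)² = 1.500 × (3.608/0.21)².
n₁ = 1.500 × 295.19 = 442.8.
Round up: n₁ = 443, giving n₂ = 2 × 443 = 886.

n₁ = 443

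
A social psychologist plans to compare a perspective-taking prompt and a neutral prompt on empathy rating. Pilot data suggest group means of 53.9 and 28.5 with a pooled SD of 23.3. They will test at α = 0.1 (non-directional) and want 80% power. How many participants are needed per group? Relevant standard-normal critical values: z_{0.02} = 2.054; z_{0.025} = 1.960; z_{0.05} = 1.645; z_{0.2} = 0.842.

n = 11 per group

Cohen's d = |M₁ − M₂| / SD_pooled = |53.9 − 28.5| / 23.3 = 25.4 / 23.3 = 1.090.
For two independent groups with equal n: n = 2·((z_{α/2} + z_β) / d)².
z_{α/2} + z_β = 1.645 + 0.842 = 2.487.
n = 2 × (2.487 / 1.090)² = 2 × 2.282² = 2 × 5.21 = 10.4.
Round up to the next whole participant.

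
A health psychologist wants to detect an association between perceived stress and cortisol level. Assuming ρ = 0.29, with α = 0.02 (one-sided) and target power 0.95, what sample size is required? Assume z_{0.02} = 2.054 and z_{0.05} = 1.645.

Fisher's z: C = ½·ln((1+r)/(1−r)) = ½·ln(1.8169) = 0.2986.
n = ((z_{α} + z_β)/C)² + 3.
(2.054 + 1.645) / 0.2986 = 3.699 / 0.2986 = 12.388.
n = 12.388² + 3 = 153.46 + 3 = 156.5.
Round up.

n = 157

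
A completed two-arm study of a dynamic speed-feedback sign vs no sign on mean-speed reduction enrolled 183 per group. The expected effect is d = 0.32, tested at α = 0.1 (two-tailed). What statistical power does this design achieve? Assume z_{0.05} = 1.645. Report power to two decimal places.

For two equal groups, power = Φ(d·√(n/2) − z_{α/2}).
d·√(n/2) = 0.32 × √(183/2) = 0.32 × 9.566 = 3.061.
z_β = 3.061 − 1.645 = 1.416.
Power = Φ(1.416) = 0.922.

power ≈ 0.92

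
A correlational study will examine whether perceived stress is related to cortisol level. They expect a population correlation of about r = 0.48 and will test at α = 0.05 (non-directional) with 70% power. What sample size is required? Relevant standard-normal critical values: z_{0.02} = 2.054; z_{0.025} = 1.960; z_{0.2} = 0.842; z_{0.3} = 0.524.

Fisher's z: C = ½·ln((1+r)/(1−r)) = ½·ln(2.8462) = 0.5230.
n = ((z_{α/2} + z_β)/C)² + 3.
(1.960 + 0.524) / 0.5230 = 2.484 / 0.5230 = 4.750.
n = 4.750² + 3 = 22.56 + 3 = 25.6.
Round up.

n = 26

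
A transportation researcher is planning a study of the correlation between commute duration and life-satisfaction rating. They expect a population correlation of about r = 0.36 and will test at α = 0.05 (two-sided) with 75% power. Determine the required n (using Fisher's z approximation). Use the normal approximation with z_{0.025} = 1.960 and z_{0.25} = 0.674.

Fisher's z: C = ½·ln((1+r)/(1−r)) = ½·ln(2.1250) = 0.3769.
n = ((z_{α/2} + z_β)/C)² + 3.
(1.960 + 0.674) / 0.3769 = 2.634 / 0.3769 = 6.989.
n = 6.989² + 3 = 48.84 + 3 = 51.8.
Round up.

n = 52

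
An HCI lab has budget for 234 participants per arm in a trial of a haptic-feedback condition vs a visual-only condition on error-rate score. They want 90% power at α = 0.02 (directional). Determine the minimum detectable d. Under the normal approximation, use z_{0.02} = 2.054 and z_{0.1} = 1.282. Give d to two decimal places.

For two independent groups of n = 234 each: d_min = (z_{α} + z_β)·√(2/n).
z-sum = 2.054 + 1.282 = 3.336.
d_min = 3.336 × √(2/234) = 3.336 × 0.0925 = 0.308.

d_min ≈ 0.31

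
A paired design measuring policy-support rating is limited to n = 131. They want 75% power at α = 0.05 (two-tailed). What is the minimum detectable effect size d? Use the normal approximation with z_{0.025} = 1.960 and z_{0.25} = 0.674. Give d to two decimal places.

d_min ≈ 0.23

For a single sample (or paired design) of n = 131: d_min = (z_{α/2} + z_β)/√n.
z-sum = 1.960 + 0.674 = 2.634.
d_min = 2.634 / √131 = 2.634 / 11.446 = 0.230.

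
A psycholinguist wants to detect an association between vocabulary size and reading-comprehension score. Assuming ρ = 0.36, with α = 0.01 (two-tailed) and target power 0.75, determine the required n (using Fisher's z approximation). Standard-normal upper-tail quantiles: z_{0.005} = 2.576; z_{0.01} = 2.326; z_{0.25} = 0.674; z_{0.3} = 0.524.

Fisher's z: C = ½·ln((1+r)/(1−r)) = ½·ln(2.1250) = 0.3769.
n = ((z_{α/2} + z_β)/C)² + 3.
(2.576 + 0.674) / 0.3769 = 3.250 / 0.3769 = 8.623.
n = 8.623² + 3 = 74.36 + 3 = 77.4.
Round up.

n = 78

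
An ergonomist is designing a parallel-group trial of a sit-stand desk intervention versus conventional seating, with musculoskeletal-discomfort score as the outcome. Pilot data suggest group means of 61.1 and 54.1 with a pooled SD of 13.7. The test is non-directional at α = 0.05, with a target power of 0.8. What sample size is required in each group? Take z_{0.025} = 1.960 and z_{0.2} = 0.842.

Cohen's d = |M₁ − M₂| / SD_pooled = |61.1 − 54.1| / 13.7 = 7.0 / 13.7 = 0.511.
For two independent groups with equal n: n = 2·((z_{α/2} + z_β) / d)².
z_{α/2} + z_β = 1.960 + 0.842 = 2.802.
n = 2 × (2.802 / 0.511)² = 2 × 5.483² = 2 × 30.07 = 60.1.
Round up to the next whole participant.

n = 61 per group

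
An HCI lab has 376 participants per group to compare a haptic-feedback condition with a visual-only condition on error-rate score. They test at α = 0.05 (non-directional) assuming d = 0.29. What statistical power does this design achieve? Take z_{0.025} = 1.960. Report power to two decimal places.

power ≈ 0.98

For two equal groups, power = Φ(d·√(n/2) − z_{α/2}).
d·√(n/2) = 0.29 × √(376/2) = 0.29 × 13.711 = 3.976.
z_β = 3.976 − 1.960 = 2.016.
Power = Φ(2.016) = 0.978.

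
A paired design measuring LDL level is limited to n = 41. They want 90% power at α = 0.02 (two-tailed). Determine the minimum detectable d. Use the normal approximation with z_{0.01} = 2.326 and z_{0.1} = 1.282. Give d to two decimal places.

For a single sample (or paired design) of n = 41: d_min = (z_{α/2} + z_β)/√n.
z-sum = 2.326 + 1.282 = 3.608.
d_min = 3.608 / √41 = 3.608 / 6.403 = 0.563.

d_min ≈ 0.56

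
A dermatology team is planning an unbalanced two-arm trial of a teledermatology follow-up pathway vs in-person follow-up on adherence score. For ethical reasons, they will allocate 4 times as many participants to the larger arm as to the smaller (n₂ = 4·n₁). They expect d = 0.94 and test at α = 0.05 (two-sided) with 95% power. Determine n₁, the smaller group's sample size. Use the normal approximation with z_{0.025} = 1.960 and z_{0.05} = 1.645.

With allocation ratio k = n₂/n₁ = 4, Var(x̄₁−x̄₂) = σ²(1/n₁ + 1/(k·n₁)) = σ²·(k+1)/(k·n₁).
So n₁ = (1 + 1/k)·((z_{α/2} + z_β)/d)² = 1.250 × (3.605/0.94)².
n₁ = 1.250 × 14.71 = 18.4.
Round up: n₁ = 19, giving n₂ = 4 × 19 = 76.

n₁ = 19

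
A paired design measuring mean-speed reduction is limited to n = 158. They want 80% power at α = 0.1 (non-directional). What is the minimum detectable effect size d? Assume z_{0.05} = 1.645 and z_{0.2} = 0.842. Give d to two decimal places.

For a single sample (or paired design) of n = 158: d_min = (z_{α/2} + z_β)/√n.
z-sum = 1.645 + 0.842 = 2.487.
d_min = 2.487 / √158 = 2.487 / 12.570 = 0.198.

d_min ≈ 0.20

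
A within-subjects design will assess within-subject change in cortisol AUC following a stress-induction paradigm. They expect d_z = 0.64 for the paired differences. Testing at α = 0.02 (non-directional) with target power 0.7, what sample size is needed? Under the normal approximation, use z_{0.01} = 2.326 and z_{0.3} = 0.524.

For a paired (one-sample on differences) test: n = ((z_{α/2} + z_β) / d)².
z_{α/2} + z_β = 2.326 + 0.524 = 2.850.
n = (2.850 / 0.64)² = 4.453² = 19.83.
Round up.

n = 20 pairs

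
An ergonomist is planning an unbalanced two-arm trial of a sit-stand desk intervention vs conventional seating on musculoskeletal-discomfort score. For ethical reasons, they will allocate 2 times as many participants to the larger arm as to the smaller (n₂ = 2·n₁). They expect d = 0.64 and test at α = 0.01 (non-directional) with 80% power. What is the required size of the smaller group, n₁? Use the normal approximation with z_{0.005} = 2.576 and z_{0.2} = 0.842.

n₁ = 43

With allocation ratio k = n₂/n₁ = 2, Var(x̄₁−x̄₂) = σ²(1/n₁ + 1/(k·n₁)) = σ²·(k+1)/(k·n₁).
So n₁ = (1 + 1/k)·((z_{α/2} + z_β)/d)² = 1.500 × (3.418/0.64)².
n₁ = 1.500 × 28.52 = 42.8.
Round up: n₁ = 43, giving n₂ = 2 × 43 = 86.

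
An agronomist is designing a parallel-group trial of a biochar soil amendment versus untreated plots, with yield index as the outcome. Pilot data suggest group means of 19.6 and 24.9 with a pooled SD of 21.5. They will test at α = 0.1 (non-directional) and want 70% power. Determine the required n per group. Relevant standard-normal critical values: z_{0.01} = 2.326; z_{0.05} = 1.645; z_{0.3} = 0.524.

Cohen's d = |M₁ − M₂| / SD_pooled = |19.6 − 24.9| / 21.5 = 5.3 / 21.5 = 0.247.
For two independent groups with equal n: n = 2·((z_{α/2} + z_β) / d)².
z_{α/2} + z_β = 1.645 + 0.524 = 2.169.
n = 2 × (2.169 / 0.247)² = 2 × 8.781² = 2 × 77.11 = 154.2.
Round up to the next whole participant.

n = 155 per group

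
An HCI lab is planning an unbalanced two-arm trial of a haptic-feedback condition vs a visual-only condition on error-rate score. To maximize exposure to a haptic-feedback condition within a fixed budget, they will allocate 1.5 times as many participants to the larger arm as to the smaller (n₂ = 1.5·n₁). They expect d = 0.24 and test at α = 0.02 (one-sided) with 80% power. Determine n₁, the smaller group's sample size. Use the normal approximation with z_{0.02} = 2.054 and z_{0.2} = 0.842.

With allocation ratio k = n₂/n₁ = 1.5, Var(x̄₁−x̄₂) = σ²(1/n₁ + 1/(k·n₁)) = σ²·(k+1)/(k·n₁).
So n₁ = (1 + 1/k)·((z_{α} + z_β)/d)² = 1.667 × (2.896/0.24)².
n₁ = 1.667 × 145.60 = 242.7.
Round up: n₁ = 243, giving n₂ = ⌈1.5 × 243⌉ = ⌈364.5⌉ = 365.

n₁ = 243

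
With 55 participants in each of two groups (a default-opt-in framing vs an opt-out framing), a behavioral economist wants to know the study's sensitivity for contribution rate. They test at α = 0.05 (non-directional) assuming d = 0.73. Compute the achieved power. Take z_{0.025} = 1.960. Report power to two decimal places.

power ≈ 0.97

For two equal groups, power = Φ(d·√(n/2) − z_{α/2}).
d·√(n/2) = 0.73 × √(55/2) = 0.73 × 5.244 = 3.828.
z_β = 3.828 − 1.960 = 1.868.
Power = Φ(1.868) = 0.969.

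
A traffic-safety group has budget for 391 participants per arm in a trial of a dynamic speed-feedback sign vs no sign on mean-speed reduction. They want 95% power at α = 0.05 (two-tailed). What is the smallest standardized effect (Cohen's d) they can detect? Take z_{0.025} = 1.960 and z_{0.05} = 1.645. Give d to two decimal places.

For two independent groups of n = 391 each: d_min = (z_{α/2} + z_β)·√(2/n).
z-sum = 1.960 + 1.645 = 3.605.
d_min = 3.605 × √(2/391) = 3.605 × 0.0715 = 0.258.

d_min ≈ 0.26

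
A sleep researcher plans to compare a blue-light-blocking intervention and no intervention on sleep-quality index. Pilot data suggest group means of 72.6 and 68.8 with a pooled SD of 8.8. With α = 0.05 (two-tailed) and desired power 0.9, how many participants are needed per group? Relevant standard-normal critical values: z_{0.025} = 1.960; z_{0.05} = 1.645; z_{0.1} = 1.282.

Cohen's d = |M₁ − M₂| / SD_pooled = |72.6 − 68.8| / 8.8 = 3.8 / 8.8 = 0.432.
For two independent groups with equal n: n = 2·((z_{α/2} + z_β) / d)².
z_{α/2} + z_β = 1.960 + 1.282 = 3.242.
n = 2 × (3.242 / 0.432)² = 2 × 7.505² = 2 × 56.32 = 112.6.
Round up to the next whole participant.

n = 113 per group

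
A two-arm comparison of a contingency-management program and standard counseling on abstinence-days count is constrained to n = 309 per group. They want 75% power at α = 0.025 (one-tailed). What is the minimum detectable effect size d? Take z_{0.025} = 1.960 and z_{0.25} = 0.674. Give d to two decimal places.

For two independent groups of n = 309 each: d_min = (z_{α} + z_β)·√(2/n).
z-sum = 1.960 + 0.674 = 2.634.
d_min = 2.634 × √(2/309) = 2.634 × 0.0805 = 0.212.

d_min ≈ 0.21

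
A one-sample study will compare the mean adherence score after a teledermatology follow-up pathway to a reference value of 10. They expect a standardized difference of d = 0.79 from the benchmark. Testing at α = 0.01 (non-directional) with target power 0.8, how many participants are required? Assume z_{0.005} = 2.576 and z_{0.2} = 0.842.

n = 19

For a one-sample test: n = ((z_{α/2} + z_β) / d)².
z_{α/2} + z_β = 2.576 + 0.842 = 3.418.
n = (3.418 / 0.79)² = 4.327² = 18.72.
Round up.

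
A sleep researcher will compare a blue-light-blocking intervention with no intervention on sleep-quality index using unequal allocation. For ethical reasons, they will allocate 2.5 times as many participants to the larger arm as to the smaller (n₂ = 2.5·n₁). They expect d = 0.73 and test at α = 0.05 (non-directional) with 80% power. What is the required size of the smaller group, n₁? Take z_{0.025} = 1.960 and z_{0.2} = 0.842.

n₁ = 21

With allocation ratio k = n₂/n₁ = 2.5, Var(x̄₁−x̄₂) = σ²(1/n₁ + 1/(k·n₁)) = σ²·(k+1)/(k·n₁).
So n₁ = (1 + 1/k)·((z_{α/2} + z_β)/d)² = 1.400 × (2.802/0.73)².
n₁ = 1.400 × 14.73 = 20.6.
Round up: n₁ = 21, giving n₂ = ⌈2.5 × 21⌉ = ⌈52.5⌉ = 53.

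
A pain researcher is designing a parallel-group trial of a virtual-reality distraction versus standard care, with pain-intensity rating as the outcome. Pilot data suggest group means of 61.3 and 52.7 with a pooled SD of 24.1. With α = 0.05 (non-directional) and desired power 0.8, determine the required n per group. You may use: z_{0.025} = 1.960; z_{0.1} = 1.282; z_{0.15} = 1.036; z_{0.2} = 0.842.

Cohen's d = |M₁ − M₂| / SD_pooled = |61.3 − 52.7| / 24.1 = 8.6 / 24.1 = 0.357.
For two independent groups with equal n: n = 2·((z_{α/2} + z_β) / d)².
z_{α/2} + z_β = 1.960 + 0.842 = 2.802.
n = 2 × (2.802 / 0.357)² = 2 × 7.849² = 2 × 61.60 = 123.2.
Round up to the next whole participant.

n = 124 per group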